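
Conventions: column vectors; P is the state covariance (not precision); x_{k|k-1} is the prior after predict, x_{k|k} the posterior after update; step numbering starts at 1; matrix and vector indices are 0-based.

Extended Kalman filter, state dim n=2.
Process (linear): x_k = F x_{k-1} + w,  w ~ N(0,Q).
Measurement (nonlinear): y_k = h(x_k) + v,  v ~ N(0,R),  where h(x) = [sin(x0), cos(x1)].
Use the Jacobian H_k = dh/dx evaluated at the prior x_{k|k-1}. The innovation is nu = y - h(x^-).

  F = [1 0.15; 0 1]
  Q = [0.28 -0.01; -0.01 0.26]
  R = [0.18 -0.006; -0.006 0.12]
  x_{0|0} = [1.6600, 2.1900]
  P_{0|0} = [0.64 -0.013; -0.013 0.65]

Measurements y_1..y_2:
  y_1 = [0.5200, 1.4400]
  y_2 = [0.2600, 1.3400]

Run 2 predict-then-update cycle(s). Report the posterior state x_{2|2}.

step 1: x^-=[1.9885, 2.1900]  P^-=[0.9307 0.0745; 0.0745 0.9100]  H_jac=[-0.4057 0.0000; 0.0000 -0.8143]  S=[0.3332 0.0186; 0.0186 0.7235]  K=[-1.1302 -0.0548; -0.0335 -1.0234]  nu=[-0.3940, 2.0204]  x^+=[2.3231, 0.1355]  P^+=[0.5007 -0.0003; -0.0003 0.1506]
step 2: x^-=[2.3435, 0.1355]  P^-=[0.7840 0.0123; 0.0123 0.4106]  H_jac=[-0.6980 0.0000; 0.0000 -0.1351]  S=[0.5620 -0.0048; -0.0048 0.1275]  K=[-0.9742 -0.0500; -0.0191 -0.4357]  nu=[-0.4561, 0.3492]  x^+=[2.7703, -0.0080]  P^+=[0.2508 0.0012; 0.0012 0.3862]

x_post = [2.7703, -0.0080]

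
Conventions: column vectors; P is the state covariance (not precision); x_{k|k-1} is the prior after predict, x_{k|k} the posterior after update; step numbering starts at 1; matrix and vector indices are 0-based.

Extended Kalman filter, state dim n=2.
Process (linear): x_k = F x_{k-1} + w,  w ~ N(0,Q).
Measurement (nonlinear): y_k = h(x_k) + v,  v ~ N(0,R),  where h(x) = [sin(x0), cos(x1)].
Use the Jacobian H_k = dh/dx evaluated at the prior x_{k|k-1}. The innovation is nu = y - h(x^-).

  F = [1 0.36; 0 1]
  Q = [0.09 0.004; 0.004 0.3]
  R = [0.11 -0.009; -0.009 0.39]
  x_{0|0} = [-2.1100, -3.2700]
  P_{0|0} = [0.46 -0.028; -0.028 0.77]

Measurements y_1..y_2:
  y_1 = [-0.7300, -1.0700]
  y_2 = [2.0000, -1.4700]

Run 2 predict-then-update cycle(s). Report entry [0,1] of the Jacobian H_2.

step 1: x^-=[-3.2872, -3.2700]  P^-=[0.6296 0.2532; 0.2532 1.0700]  H_jac=[-0.9894 0.0000; 0.0000 -0.1281]  S=[0.7264 0.0231; 0.0231 0.4075]  K=[-0.8567 -0.0310; -0.3348 -0.3172]  nu=[-0.8751, -0.0782]  x^+=[-2.5351, -2.9522]  P^+=[0.0950 0.0343; 0.0343 0.9427]
step 2: x^-=[-3.5979, -2.9522]  P^-=[0.3318 0.3777; 0.3777 1.2427]  H_jac=[-0.8977 0.0000; 0.0000 0.1883]  S=[0.3774 -0.0728; -0.0728 0.4340]  K=[-0.7830 0.0324; -0.8209 0.4013]  nu=[1.5594, -0.4879]  x^+=[-4.8348, -4.4281]  P^+=[0.0963 0.1046; 0.1046 0.8704]

H_jac[0,1] = 0.0000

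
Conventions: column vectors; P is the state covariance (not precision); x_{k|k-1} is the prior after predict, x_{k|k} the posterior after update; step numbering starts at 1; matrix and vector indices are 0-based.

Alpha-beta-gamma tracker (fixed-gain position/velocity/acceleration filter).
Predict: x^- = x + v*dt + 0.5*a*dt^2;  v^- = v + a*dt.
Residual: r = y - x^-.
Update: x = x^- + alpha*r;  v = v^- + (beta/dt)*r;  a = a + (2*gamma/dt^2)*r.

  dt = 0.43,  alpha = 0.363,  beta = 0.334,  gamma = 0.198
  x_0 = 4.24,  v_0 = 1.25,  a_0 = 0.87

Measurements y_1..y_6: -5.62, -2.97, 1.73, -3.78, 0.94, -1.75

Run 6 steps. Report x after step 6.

x_post = 3.1611

step 1: x_pred=4.8579  r=-10.4779  x^+=1.0544  v^+=-6.5146  a^+=-21.5706
step 2: x_pred=-3.7410  r=0.7710  x^+=-3.4611  v^+=-15.1910  a^+=-19.9193
step 3: x_pred=-11.8348  r=13.5648  x^+=-6.9108  v^+=-13.2199  a^+=9.1325
step 4: x_pred=-11.7511  r=7.9711  x^+=-8.8576  v^+=-3.1015  a^+=26.2041
step 5: x_pred=-7.7686  r=8.7086  x^+=-4.6074  v^+=14.9307  a^+=44.8553
step 6: x_pred=5.9597  r=-7.7097  x^+=3.1611  v^+=28.2300  a^+=28.3436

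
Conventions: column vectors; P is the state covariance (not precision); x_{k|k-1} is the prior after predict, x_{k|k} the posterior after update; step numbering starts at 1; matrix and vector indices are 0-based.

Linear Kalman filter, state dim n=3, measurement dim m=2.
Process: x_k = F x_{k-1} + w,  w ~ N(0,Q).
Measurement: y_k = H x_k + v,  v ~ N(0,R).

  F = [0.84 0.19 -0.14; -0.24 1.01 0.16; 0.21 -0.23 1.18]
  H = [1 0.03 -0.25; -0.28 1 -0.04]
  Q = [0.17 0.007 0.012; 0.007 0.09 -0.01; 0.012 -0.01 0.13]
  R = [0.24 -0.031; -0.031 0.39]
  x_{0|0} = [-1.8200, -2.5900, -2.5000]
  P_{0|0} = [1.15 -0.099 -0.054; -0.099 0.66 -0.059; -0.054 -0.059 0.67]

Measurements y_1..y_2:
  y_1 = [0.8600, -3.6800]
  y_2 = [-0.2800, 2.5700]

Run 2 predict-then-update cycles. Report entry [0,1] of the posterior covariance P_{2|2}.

step 1: x^-=[-1.6709, -2.5791, -2.7365]  P^-=[1.0026 -0.1952 0.0234; -0.1952 0.8797 -0.1759; 0.0234 -0.1759 1.1634]  S=[1.2953 -0.4224; -0.4224 1.4741]  K=[0.7275 -0.1151; 0.1234 0.6740; -0.2881 -0.2379]  nu=[1.9241, -1.6782]  x^+=[-0.0781, -3.4728, -2.8916]  P^+=[0.2269 0.0039 0.1955; 0.0039 0.2606 0.0121; 0.1955 0.0121 1.0303]
step 2: x^-=[-0.3206, -3.9514, -2.6297]  P^-=[0.3143 0.0228 0.0609; 0.0228 0.3823 0.0788; 0.0609 0.0788 1.6784]  S=[0.6293 -0.0861; -0.0861 0.7819]  K=[0.4717 -0.0346; 0.0898 0.4866; -0.5758 -0.0703]  nu=[-0.4983, 6.3265]  x^+=[-0.7742, -0.9176, -2.7876]  P^+=[0.1706 0.0288 0.2288; 0.0288 0.1996 0.1134; 0.2288 0.1134 1.4728]

P_post[0,1] = 0.0288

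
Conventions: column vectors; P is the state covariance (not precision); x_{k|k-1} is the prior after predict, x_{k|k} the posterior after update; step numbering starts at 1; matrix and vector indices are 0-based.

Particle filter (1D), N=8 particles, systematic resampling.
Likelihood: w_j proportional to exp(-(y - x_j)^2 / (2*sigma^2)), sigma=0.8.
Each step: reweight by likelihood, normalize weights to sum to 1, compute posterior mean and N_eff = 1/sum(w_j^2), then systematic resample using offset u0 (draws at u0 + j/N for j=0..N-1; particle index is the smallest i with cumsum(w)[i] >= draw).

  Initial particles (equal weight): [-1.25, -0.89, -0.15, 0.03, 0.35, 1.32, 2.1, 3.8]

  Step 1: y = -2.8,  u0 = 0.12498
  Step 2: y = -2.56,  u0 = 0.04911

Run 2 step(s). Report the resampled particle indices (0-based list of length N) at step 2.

resampled_idx = [0, 1, 1, 2, 3, 3, 4, 5]

step 1: w=[0.7041, 0.2661, 0.0191, 0.0088, 0.0020, 0.0000, 0.0000, 0.0000]  mean=-1.1188  Neff=1.7638  idx=[0, 0, 0, 0, 0, 1, 1, 4]
step 2: w=[0.1704, 0.1704, 0.1704, 0.1704, 0.1704, 0.0737, 0.0737, 0.0009]  mean=-1.1956  Neff=6.4119  idx=[0, 1, 1, 2, 3, 3, 4, 5]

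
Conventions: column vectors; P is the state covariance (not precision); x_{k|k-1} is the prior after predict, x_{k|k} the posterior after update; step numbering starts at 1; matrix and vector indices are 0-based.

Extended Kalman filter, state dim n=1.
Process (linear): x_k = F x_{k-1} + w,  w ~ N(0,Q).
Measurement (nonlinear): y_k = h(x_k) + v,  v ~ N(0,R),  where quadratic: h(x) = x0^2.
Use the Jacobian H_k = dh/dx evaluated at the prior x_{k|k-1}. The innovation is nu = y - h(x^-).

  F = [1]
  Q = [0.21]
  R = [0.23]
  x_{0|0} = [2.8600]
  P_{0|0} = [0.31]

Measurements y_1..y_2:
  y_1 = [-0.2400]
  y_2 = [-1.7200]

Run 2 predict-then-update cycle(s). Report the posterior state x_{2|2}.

step 1: x^-=[2.8600]  P^-=[0.5200]  H_jac=[5.7200]  S=[17.2436]  K=[0.1725]  nu=[-8.4196]  x^+=[1.4077]  P^+=[0.0069]
step 2: x^-=[1.4077]  P^-=[0.2169]  H_jac=[2.8154]  S=[1.9495]  K=[0.3133]  nu=[-3.7015]  x^+=[0.2480]  P^+=[0.0256]

x_post = [0.2480]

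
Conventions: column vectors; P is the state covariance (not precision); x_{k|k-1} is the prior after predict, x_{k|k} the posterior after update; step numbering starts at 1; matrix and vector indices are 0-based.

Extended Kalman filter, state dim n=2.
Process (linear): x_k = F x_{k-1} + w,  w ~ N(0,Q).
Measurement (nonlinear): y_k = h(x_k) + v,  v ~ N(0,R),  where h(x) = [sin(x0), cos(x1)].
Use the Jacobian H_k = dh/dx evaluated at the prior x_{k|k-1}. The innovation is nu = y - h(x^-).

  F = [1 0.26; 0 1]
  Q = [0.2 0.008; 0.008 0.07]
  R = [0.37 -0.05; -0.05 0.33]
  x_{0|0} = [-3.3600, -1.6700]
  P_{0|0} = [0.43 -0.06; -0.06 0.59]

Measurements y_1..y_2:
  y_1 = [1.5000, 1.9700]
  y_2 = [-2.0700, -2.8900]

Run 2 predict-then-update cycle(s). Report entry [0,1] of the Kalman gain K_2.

K[0,1] = 0.0188

step 1: x^-=[-3.7942, -1.6700]  P^-=[0.6387 0.1014; 0.1014 0.6600]  H_jac=[-0.7945 0.0000; 0.0000 0.9951]  S=[0.7732 -0.1302; -0.1302 0.9835]  K=[-0.6536 0.0161; 0.0084 0.6689]  nu=[0.8927, 2.0690]  x^+=[-4.3444, -0.2786]  P^+=[0.3054 0.0382; 0.0382 0.2214]
step 2: x^-=[-4.4168, -0.2786]  P^-=[0.5402 0.1037; 0.1037 0.2914]  H_jac=[-0.2913 0.0000; 0.0000 0.2750]  S=[0.4158 -0.0583; -0.0583 0.3520]  K=[-0.3758 0.0188; -0.0417 0.2207]  nu=[-3.0266, -3.8514]  x^+=[-3.3520, -1.0024]  P^+=[0.4806 0.0909; 0.0909 0.2724]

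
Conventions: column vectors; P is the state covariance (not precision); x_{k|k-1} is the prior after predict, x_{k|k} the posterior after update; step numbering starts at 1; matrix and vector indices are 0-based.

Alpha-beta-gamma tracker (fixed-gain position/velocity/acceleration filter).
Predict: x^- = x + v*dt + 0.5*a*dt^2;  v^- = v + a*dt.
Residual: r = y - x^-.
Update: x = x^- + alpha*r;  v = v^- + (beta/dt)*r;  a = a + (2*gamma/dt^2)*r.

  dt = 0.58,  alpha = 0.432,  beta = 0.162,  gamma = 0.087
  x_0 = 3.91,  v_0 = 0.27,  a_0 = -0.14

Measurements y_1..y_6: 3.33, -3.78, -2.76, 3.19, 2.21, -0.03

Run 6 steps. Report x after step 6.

x_post = -1.9612

step 1: x_pred=4.0431  r=-0.7131  x^+=3.7350  v^+=-0.0104  a^+=-0.5088
step 2: x_pred=3.6434  r=-7.4234  x^+=0.4365  v^+=-2.3789  a^+=-4.3485
step 3: x_pred=-1.6747  r=-1.0853  x^+=-2.1435  v^+=-5.2042  a^+=-4.9099
step 4: x_pred=-5.9878  r=9.1778  x^+=-2.0230  v^+=-5.4885  a^+=-0.1627
step 5: x_pred=-5.2337  r=7.4437  x^+=-2.0180  v^+=-3.5038  a^+=3.6874
step 6: x_pred=-3.4300  r=3.4000  x^+=-1.9612  v^+=-0.4154  a^+=5.4460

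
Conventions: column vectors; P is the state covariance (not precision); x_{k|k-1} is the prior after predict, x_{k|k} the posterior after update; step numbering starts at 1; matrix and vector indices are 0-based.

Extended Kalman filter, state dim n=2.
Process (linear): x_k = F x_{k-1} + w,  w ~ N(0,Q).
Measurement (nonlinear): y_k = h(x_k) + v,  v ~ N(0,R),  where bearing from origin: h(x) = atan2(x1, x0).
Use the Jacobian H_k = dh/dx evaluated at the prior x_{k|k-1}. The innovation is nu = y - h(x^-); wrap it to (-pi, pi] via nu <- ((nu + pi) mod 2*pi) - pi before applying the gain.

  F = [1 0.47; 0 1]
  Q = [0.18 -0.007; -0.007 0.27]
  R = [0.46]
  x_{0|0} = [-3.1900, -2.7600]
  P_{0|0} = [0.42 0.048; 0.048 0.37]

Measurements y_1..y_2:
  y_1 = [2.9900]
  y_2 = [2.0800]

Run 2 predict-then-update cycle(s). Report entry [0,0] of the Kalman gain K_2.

K[0,0] = 0.0187

step 1: x^-=[-4.4872, -2.7600]  P^-=[0.7269 0.2149; 0.2149 0.6400]  H_jac=[0.0995 -0.1617]  S=[0.4770]  K=[0.0787; -0.1721]  nu=[-0.7030]  x^+=[-4.5425, -2.6390]  P^+=[0.7239 0.2214; 0.2214 0.6259]
step 2: x^-=[-5.7829, -2.6390]  P^-=[1.2502 0.5085; 0.5085 0.8959]  H_jac=[0.0653 -0.1431]  S=[0.4742]  K=[0.0187; -0.2004]  nu=[-1.4897]  x^+=[-5.8107, -2.3405]  P^+=[1.2501 0.5103; 0.5103 0.8768]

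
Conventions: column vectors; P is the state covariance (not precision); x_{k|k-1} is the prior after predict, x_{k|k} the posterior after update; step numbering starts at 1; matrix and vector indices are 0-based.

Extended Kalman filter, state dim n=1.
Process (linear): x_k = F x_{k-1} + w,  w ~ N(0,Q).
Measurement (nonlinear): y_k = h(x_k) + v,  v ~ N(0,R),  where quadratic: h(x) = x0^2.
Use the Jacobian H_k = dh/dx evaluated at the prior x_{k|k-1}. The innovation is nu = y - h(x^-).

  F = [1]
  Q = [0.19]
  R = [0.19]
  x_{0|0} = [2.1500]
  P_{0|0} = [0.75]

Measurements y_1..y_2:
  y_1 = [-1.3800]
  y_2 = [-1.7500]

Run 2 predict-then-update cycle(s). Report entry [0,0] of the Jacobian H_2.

step 1: x^-=[2.1500]  P^-=[0.9400]  H_jac=[4.3000]  S=[17.5706]  K=[0.2300]  nu=[-6.0025]  x^+=[0.7692]  P^+=[0.0102]
step 2: x^-=[0.7692]  P^-=[0.2002]  H_jac=[1.5383]  S=[0.6637]  K=[0.4640]  nu=[-2.3416]  x^+=[-0.3172]  P^+=[0.0573]

H_jac[0,0] = 1.5383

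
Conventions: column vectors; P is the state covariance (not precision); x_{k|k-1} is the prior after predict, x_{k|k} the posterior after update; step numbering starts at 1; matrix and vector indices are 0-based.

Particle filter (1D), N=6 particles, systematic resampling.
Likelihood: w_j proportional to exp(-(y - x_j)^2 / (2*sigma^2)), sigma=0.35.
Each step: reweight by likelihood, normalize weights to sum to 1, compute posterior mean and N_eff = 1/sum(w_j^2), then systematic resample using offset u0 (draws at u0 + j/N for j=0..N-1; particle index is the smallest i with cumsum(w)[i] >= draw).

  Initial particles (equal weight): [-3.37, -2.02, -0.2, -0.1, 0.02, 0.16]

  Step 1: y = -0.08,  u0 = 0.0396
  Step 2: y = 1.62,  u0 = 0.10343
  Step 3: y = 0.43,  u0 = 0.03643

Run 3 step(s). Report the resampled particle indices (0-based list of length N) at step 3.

resampled_idx = [0, 1, 2, 3, 4, 5]

step 1: w=[0.0000, 0.0000, 0.2554, 0.2704, 0.2600, 0.2141]  mean=-0.0387  Neff=3.9709  idx=[2, 2, 3, 4, 4, 5]
step 2: w=[0.0058, 0.0058, 0.0245, 0.1244, 0.1244, 0.7151]  mean=0.1146  Neff=1.8416  idx=[3, 4, 5, 5, 5, 5]
step 3: w=[0.1266, 0.1266, 0.1867, 0.1867, 0.1867, 0.1867]  mean=0.1246  Neff=5.8314  idx=[0, 1, 2, 3, 4, 5]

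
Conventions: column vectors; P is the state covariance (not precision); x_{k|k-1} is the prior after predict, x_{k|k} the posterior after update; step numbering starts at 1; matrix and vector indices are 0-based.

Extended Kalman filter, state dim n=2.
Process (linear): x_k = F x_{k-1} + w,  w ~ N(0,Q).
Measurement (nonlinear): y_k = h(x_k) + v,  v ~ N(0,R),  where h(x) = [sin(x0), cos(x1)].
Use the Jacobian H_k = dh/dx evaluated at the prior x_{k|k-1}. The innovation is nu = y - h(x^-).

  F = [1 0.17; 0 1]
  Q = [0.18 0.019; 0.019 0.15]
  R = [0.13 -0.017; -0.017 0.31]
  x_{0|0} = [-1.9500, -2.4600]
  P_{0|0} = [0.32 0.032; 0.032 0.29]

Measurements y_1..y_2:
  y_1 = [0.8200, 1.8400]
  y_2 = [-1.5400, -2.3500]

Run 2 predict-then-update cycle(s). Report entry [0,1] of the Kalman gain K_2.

K[0,1] = 0.0364

step 1: x^-=[-2.3682, -2.4600]  P^-=[0.5193 0.1003; 0.1003 0.4400]  H_jac=[-0.7155 0.0000; 0.0000 0.6300]  S=[0.3959 -0.0622; -0.0622 0.4847]  K=[-0.9370 0.0101; -0.0933 0.5600]  nu=[1.5186, 2.6166]  x^+=[-3.7647, -1.1364]  P^+=[0.1705 0.0303; 0.0303 0.2781]
step 2: x^-=[-3.9579, -1.1364]  P^-=[0.3688 0.0965; 0.0965 0.4281]  H_jac=[-0.6849 0.0000; 0.0000 0.9071]  S=[0.3030 -0.0770; -0.0770 0.6622]  K=[-0.8244 0.0364; -0.0713 0.5781]  nu=[-2.2686, -2.7709]  x^+=[-2.1885, -2.5762]  P^+=[0.1574 0.0279; 0.0279 0.1989]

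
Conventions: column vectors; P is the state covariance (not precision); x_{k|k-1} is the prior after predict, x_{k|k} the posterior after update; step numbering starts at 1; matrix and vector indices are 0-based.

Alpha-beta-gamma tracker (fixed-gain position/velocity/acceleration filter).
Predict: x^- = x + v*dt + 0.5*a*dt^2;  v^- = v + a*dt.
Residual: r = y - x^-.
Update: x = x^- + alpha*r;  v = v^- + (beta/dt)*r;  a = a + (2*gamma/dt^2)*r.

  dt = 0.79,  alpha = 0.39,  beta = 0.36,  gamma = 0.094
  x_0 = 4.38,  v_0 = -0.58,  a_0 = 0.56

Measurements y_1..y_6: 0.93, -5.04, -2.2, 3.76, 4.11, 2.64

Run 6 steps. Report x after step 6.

x_post = 3.9758

step 1: x_pred=4.0965  r=-3.1665  x^+=2.8616  v^+=-1.5806  a^+=-0.3939
step 2: x_pred=1.4900  r=-6.5300  x^+=-1.0567  v^+=-4.8674  a^+=-2.3609
step 3: x_pred=-5.6387  r=3.4387  x^+=-4.2976  v^+=-5.1656  a^+=-1.3251
step 4: x_pred=-8.7919  r=12.5519  x^+=-3.8967  v^+=-0.4925  a^+=2.4560
step 5: x_pred=-3.5194  r=7.6294  x^+=-0.5439  v^+=4.9244  a^+=4.7542
step 6: x_pred=4.8299  r=-2.1899  x^+=3.9758  v^+=7.6823  a^+=4.0945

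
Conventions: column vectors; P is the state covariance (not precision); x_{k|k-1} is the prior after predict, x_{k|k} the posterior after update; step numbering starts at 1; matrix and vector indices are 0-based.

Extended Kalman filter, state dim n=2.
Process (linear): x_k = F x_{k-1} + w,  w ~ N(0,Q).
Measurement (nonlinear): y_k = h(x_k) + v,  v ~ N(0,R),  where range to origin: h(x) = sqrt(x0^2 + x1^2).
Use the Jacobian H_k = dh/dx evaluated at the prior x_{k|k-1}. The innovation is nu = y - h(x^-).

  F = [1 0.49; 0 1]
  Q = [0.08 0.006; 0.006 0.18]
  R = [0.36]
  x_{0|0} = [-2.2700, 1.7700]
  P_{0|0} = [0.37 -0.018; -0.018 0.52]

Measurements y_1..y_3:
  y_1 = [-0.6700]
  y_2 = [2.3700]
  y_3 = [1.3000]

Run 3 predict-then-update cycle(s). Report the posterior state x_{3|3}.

x_post = [-1.5264, 0.1445]

step 1: x^-=[-1.4027, 1.7700]  P^-=[0.5572 0.2428; 0.2428 0.7000]  H_jac=[-0.6211 0.7837]  S=[0.7685]  K=[-0.2027; 0.5176]  nu=[-2.9284]  x^+=[-0.8091, 0.2542]  P^+=[0.5256 0.3234; 0.3234 0.4941]
step 2: x^-=[-0.6845, 0.2542]  P^-=[1.0412 0.5715; 0.5715 0.6741]  H_jac=[-0.9375 0.3481]  S=[0.9837]  K=[-0.7900; -0.3061]  nu=[1.6398]  x^+=[-1.9800, -0.2478]  P^+=[0.4273 0.3336; 0.3336 0.5819]
step 3: x^-=[-2.1014, -0.2478]  P^-=[0.9740 0.6248; 0.6248 0.7619]  H_jac=[-0.9931 -0.1171]  S=[1.4764]  K=[-0.7047; -0.4807]  nu=[-0.8160]  x^+=[-1.5264, 0.1445]  P^+=[0.2408 0.1246; 0.1246 0.4207]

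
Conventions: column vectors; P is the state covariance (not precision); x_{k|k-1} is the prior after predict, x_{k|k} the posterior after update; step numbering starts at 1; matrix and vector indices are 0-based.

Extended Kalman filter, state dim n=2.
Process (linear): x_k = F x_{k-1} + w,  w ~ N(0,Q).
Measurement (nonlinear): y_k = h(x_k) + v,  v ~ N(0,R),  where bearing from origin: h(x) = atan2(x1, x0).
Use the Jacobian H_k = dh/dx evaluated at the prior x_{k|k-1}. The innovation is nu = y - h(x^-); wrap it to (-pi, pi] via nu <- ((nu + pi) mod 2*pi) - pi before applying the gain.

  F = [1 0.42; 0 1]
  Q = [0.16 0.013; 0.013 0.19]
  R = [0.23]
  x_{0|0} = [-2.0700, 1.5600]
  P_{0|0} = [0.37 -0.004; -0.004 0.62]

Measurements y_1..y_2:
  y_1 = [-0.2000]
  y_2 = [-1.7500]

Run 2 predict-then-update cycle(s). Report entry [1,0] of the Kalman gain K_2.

step 1: x^-=[-1.4148, 1.5600]  P^-=[0.6360 0.2694; 0.2694 0.8100]  H_jac=[-0.3517 -0.3190]  S=[0.4516]  K=[-0.6857; -0.7820]  nu=[-2.5074]  x^+=[0.3046, 3.5209]  P^+=[0.4237 0.0272; 0.0272 0.5338]
step 2: x^-=[1.7834, 3.5209]  P^-=[0.7007 0.2645; 0.2645 0.7238]  H_jac=[-0.2260 0.1145]  S=[0.2616]  K=[-0.4897; 0.0883]  nu=[-2.8520]  x^+=[3.1800, 3.2692]  P^+=[0.6380 0.2758; 0.2758 0.7218]

K[1,0] = 0.0883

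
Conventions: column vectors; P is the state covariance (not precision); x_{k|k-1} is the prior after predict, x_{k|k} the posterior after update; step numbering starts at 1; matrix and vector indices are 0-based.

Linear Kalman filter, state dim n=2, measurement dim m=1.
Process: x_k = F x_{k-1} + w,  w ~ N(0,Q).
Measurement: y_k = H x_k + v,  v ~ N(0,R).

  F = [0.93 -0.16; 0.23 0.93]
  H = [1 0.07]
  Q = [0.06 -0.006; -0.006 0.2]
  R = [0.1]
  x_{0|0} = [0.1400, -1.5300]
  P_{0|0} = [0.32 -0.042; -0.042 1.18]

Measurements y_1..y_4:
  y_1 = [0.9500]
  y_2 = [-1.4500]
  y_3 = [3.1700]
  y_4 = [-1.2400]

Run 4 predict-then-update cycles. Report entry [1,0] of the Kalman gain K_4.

step 1: x^-=[0.3750, -1.3907]  P^-=[0.3795 -0.1479; -0.1479 1.2195]  S=[0.4647]  K=[0.7942; -0.1346]  nu=[0.6723]  x^+=[0.9090, -1.4812]  P^+=[0.0863 -0.0982; -0.0982 1.2111]
step 2: x^-=[1.0824, -1.1684]  P^-=[0.1949 -0.2491; -0.2491 1.2100]  S=[0.2659]  K=[0.6672; -0.6182]  nu=[-2.4506]  x^+=[-0.5528, 0.3465]  P^+=[0.0765 -0.1394; -0.1394 1.1084]
step 3: x^-=[-0.5695, 0.1951]  P^-=[0.1960 -0.2700; -0.2700 1.1031]  S=[0.2636]  K=[0.6719; -0.7314]  nu=[3.7259]  x^+=[1.9337, -2.5298]  P^+=[0.0770 -0.1405; -0.1405 0.9621]
step 4: x^-=[2.2031, -1.9080]  P^-=[0.1930 -0.2490; -0.2490 0.9761]  S=[0.2630]  K=[0.6678; -0.6871]  nu=[-3.3096]  x^+=[-0.0071, 0.3660]  P^+=[0.0758 -0.1283; -0.1283 0.8519]

K[1,0] = -0.6871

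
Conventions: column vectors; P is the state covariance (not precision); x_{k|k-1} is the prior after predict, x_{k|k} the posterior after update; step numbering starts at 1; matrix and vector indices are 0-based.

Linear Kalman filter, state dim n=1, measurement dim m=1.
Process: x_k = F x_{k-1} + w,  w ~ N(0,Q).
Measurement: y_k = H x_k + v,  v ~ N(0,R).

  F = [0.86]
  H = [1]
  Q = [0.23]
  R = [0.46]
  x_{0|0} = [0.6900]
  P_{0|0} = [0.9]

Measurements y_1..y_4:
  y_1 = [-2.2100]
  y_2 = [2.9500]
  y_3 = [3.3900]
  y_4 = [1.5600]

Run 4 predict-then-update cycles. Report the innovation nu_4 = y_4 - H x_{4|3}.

step 1: x^-=[0.5934]  P^-=[0.8956]  S=[1.3556]  K=[0.6607]  nu=[-2.8034]  x^+=[-1.2587]  P^+=[0.3039]
step 2: x^-=[-1.0825]  P^-=[0.4548]  S=[0.9148]  K=[0.4971]  nu=[4.0325]  x^+=[0.9222]  P^+=[0.2287]
step 3: x^-=[0.7931]  P^-=[0.3991]  S=[0.8591]  K=[0.4646]  nu=[2.5969]  x^+=[1.9996]  P^+=[0.2137]
step 4: x^-=[1.7196]  P^-=[0.3881]  S=[0.8481]  K=[0.4576]  nu=[-0.1596]  x^+=[1.6466]  P^+=[0.2105]

innov = [-0.1596]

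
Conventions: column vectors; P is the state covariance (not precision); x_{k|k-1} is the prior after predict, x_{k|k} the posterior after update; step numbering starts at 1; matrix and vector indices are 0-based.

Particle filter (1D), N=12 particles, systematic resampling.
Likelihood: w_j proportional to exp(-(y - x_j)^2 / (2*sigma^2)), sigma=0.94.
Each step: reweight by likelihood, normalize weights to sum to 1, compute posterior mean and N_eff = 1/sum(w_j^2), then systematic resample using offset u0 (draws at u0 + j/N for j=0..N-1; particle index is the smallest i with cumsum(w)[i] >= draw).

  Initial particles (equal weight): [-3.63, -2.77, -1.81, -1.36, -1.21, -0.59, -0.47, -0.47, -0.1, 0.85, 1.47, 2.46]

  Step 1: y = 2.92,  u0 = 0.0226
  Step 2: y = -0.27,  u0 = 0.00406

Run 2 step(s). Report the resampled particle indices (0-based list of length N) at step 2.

step 1: w=[0.0000, 0.0000, 0.0000, 0.0000, 0.0000, 0.0007, 0.0012, 0.0012, 0.0044, 0.0686, 0.2359, 0.6879]  mean=2.0952  Neff=1.8742  idx=[9, 10, 10, 10, 11, 11, 11, 11, 11, 11, 11, 11]
step 2: w=[0.4274, 0.1567, 0.1567, 0.1567, 0.0128, 0.0128, 0.0128, 0.0128, 0.0128, 0.0128, 0.0128, 0.0128]  mean=1.3065  Neff=3.8811  idx=[0, 0, 0, 0, 0, 0, 1, 2, 2, 3, 3, 5]

resampled_idx = [0, 0, 0, 0, 0, 0, 1, 2, 2, 3, 3, 5]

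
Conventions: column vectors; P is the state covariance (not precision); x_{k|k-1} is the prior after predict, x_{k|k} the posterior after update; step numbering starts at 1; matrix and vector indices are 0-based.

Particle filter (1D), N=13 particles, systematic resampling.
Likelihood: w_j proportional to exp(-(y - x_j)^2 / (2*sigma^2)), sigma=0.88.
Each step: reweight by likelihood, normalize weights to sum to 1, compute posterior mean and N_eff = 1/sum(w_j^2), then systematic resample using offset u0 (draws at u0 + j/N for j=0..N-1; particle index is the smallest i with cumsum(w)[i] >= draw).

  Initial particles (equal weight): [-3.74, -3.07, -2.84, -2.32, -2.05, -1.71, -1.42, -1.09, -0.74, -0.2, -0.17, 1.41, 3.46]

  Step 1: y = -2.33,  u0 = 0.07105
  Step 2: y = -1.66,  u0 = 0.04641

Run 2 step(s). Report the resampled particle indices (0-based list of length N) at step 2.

resampled_idx = [1, 3, 4, 5, 6, 6, 7, 8, 9, 9, 10, 11, 11]

step 1: w=[0.0477, 0.1209, 0.1455, 0.1721, 0.1636, 0.1343, 0.1008, 0.0638, 0.0336, 0.0092, 0.0085, 0.0000, 0.0000]  mean=-2.1678  Neff=7.8124  idx=[1, 1, 2, 2, 3, 3, 4, 4, 5, 5, 6, 7, 10]
step 2: w=[0.0318, 0.0318, 0.0468, 0.0468, 0.0868, 0.0868, 0.1042, 0.1042, 0.1148, 0.1148, 0.1107, 0.0932, 0.0274]  mean=-1.9469  Neff=10.9639  idx=[1, 3, 4, 5, 6, 6, 7, 8, 9, 9, 10, 11, 11]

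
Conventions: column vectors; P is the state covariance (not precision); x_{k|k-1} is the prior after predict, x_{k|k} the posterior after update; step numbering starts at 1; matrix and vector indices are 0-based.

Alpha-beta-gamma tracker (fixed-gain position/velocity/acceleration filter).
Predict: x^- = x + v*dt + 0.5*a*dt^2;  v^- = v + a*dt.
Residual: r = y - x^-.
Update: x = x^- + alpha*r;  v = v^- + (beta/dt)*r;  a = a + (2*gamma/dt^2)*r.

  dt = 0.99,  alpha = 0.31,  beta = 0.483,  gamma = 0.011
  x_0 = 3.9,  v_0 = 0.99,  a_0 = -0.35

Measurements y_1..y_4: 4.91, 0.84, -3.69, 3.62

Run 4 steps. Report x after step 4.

step 1: x_pred=4.7086  r=0.2014  x^+=4.7710  v^+=0.7418  a^+=-0.3455
step 2: x_pred=5.3361  r=-4.4961  x^+=3.9423  v^+=-1.7938  a^+=-0.4464
step 3: x_pred=1.9477  r=-5.6377  x^+=0.2000  v^+=-4.9862  a^+=-0.5729
step 4: x_pred=-5.0171  r=8.6371  x^+=-2.3396  v^+=-1.3396  a^+=-0.3791

x_post = -2.3396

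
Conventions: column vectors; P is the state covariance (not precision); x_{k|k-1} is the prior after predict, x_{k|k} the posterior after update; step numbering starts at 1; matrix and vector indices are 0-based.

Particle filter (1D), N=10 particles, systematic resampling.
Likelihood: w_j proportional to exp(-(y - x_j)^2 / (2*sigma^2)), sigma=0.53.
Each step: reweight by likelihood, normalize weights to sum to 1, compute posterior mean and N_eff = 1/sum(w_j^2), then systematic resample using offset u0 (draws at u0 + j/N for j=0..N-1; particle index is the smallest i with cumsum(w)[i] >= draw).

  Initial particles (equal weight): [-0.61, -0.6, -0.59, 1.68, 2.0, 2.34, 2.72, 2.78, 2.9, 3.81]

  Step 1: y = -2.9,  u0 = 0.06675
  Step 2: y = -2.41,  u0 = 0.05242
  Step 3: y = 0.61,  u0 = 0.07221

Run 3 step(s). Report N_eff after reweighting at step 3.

step 1: w=[0.3609, 0.3326, 0.3064, 0.0000, 0.0000, 0.0000, 0.0000, 0.0000, 0.0000, 0.0000]  mean=-0.6005  Neff=2.9867  idx=[0, 0, 0, 1, 1, 1, 1, 2, 2, 2]
step 2: w=[0.1065, 0.1065, 0.1065, 0.0999, 0.0999, 0.0999, 0.0999, 0.0936, 0.0936, 0.0936]  mean=-0.6004  Neff=9.9752  idx=[0, 1, 2, 3, 4, 5, 6, 7, 8, 9]
step 3: w=[0.0957, 0.0957, 0.0957, 0.1000, 0.1000, 0.1000, 0.1000, 0.1043, 0.1043, 0.1043]  mean=-0.5997  Neff=9.9889  idx=[0, 1, 2, 3, 4, 5, 6, 7, 8, 9]

N_eff = 9.9889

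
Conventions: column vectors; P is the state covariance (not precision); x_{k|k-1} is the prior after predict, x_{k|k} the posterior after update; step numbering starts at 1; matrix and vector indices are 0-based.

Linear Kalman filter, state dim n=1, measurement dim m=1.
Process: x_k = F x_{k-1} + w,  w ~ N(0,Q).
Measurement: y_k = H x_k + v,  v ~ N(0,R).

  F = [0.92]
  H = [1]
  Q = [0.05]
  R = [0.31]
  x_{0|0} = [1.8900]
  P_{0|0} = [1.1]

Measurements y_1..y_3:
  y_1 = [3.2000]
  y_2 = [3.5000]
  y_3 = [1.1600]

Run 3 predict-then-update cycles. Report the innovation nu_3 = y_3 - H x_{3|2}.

innov = [-1.6119]

step 1: x^-=[1.7388]  P^-=[0.9810]  S=[1.2910]  K=[0.7599]  nu=[1.4612]  x^+=[2.8491]  P^+=[0.2356]
step 2: x^-=[2.6212]  P^-=[0.2494]  S=[0.5594]  K=[0.4458]  nu=[0.8788]  x^+=[3.0130]  P^+=[0.1382]
step 3: x^-=[2.7719]  P^-=[0.1670]  S=[0.4770]  K=[0.3501]  nu=[-1.6119]  x^+=[2.2077]  P^+=[0.1085]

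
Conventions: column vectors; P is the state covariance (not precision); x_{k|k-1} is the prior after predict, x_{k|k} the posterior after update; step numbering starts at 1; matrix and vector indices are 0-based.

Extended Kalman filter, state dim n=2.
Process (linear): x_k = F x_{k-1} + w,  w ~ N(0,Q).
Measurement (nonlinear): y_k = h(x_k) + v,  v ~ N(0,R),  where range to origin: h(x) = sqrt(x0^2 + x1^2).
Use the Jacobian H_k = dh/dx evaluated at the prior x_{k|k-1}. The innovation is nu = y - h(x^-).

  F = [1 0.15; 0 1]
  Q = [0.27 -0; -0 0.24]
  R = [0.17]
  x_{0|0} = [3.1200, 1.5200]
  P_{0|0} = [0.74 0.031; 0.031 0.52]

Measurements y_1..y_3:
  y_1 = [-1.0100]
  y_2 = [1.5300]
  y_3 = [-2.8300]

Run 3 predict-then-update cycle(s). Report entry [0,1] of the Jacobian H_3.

step 1: x^-=[3.3480, 1.5200]  P^-=[1.0310 0.1090; 0.1090 0.7600]  H_jac=[0.9106 0.4134]  S=[1.2367]  K=[0.7955; 0.3343]  nu=[-4.6869]  x^+=[-0.3804, -0.0468]  P^+=[0.2483 -0.2199; -0.2199 0.6218]
step 2: x^-=[-0.3875, -0.0468]  P^-=[0.4664 -0.1266; -0.1266 0.8618]  H_jac=[-0.9928 -0.1198]  S=[0.6119]  K=[-0.7319; 0.0367]  nu=[1.1397]  x^+=[-1.2216, -0.0050]  P^+=[0.1386 -0.1102; -0.1102 0.8610]
step 3: x^-=[-1.2223, -0.0050]  P^-=[0.3949 0.0189; 0.0189 1.1010]  H_jac=[-1.0000 -0.0041]  S=[0.5651]  K=[-0.6990; -0.0415]  nu=[-4.0523]  x^+=[1.6103, 0.1631]  P^+=[0.1188 0.0026; 0.0026 1.1000]

H_jac[0,1] = -0.0041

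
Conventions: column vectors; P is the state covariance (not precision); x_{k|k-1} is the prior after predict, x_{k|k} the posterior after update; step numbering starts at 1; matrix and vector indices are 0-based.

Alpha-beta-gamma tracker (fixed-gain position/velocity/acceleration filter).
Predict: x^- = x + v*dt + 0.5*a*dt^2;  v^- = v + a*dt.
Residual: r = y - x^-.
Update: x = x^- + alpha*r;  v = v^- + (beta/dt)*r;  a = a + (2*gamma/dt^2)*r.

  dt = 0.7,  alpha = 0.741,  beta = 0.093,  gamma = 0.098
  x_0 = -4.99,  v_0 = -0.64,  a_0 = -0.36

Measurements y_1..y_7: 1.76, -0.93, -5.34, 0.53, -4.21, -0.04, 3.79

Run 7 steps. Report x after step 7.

step 1: x_pred=-5.5262  r=7.2862  x^+=-0.1271  v^+=0.0760  a^+=2.5545
step 2: x_pred=0.5519  r=-1.4819  x^+=-0.5462  v^+=1.6673  a^+=1.9617
step 3: x_pred=1.1015  r=-6.4415  x^+=-3.6716  v^+=2.1847  a^+=-0.6149
step 4: x_pred=-2.2930  r=2.8230  x^+=-0.2012  v^+=2.1293  a^+=0.5143
step 5: x_pred=1.4153  r=-5.6253  x^+=-2.7530  v^+=1.7419  a^+=-1.7358
step 6: x_pred=-1.9590  r=1.9190  x^+=-0.5370  v^+=0.7818  a^+=-0.9682
step 7: x_pred=-0.2270  r=4.0170  x^+=2.7496  v^+=0.6377  a^+=0.6385

x_post = 2.7496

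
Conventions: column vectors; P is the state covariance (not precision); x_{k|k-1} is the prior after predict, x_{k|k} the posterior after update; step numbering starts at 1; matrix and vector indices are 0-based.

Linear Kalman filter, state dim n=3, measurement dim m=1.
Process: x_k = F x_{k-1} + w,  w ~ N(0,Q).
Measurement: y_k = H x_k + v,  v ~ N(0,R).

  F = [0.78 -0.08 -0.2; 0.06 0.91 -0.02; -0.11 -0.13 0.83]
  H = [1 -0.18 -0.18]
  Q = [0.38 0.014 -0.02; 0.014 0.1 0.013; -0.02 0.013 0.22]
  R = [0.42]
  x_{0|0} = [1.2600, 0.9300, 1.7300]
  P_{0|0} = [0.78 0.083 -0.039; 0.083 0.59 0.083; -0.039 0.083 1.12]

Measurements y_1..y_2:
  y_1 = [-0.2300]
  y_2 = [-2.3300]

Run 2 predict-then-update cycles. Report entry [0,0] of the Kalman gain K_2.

K[0,0] = 0.5556

step 1: x^-=[0.5624, 0.8873, 1.1764]  P^-=[0.9076 0.0567 -0.3039; 0.0567 0.5980 -0.0286; -0.3039 -0.0286 1.0026]  S=[1.4666]  K=[0.6492; -0.0313; -0.3267]  nu=[-0.4209]  x^+=[0.2891, 0.9005, 1.3139]  P^+=[0.2895 0.0864 0.0072; 0.0864 0.5965 -0.0436; 0.0072 -0.0436 0.8460]
step 2: x^-=[-0.1093, 0.8105, 0.9417]  P^-=[0.5794 0.0561 -0.1805; 0.0561 0.6064 -0.1155; -0.1805 -0.1155 0.8270]  S=[1.0831]  K=[0.5556; -0.0298; -0.2849]  nu=[-1.9053]  x^+=[-1.1679, 0.8673, 1.4845]  P^+=[0.2450 0.0740 -0.0091; 0.0740 0.6054 -0.1247; -0.0091 -0.1247 0.7391]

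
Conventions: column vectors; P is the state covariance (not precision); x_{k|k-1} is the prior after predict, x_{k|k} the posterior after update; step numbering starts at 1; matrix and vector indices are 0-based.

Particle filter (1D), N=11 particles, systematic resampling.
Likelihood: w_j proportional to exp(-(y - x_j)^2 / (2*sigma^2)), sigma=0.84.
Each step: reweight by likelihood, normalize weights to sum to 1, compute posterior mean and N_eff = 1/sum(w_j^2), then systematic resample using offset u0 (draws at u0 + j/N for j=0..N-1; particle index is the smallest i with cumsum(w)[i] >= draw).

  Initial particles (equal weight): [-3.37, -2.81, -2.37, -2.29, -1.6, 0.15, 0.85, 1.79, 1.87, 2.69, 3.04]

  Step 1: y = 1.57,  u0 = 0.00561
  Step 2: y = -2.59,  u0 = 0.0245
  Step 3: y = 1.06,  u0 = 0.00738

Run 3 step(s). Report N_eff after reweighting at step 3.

N_eff = 10.5767

step 1: w=[0.0000, 0.0000, 0.0000, 0.0000, 0.0002, 0.0691, 0.1999, 0.2789, 0.2708, 0.1187, 0.0624]  mean=1.6943  Neff=4.6772  idx=[5, 6, 6, 7, 7, 7, 8, 8, 8, 9, 9]
step 2: w=[0.9137, 0.0426, 0.0426, 0.0002, 0.0002, 0.0002, 0.0001, 0.0001, 0.0001, 0.0000, 0.0000]  mean=0.2115  Neff=1.1927  idx=[0, 0, 0, 0, 0, 0, 0, 0, 0, 0, 1]
step 3: w=[0.0852, 0.0852, 0.0852, 0.0852, 0.0852, 0.0852, 0.0852, 0.0852, 0.0852, 0.0852, 0.1484]  mean=0.2539  Neff=10.5767  idx=[0, 1, 2, 3, 4, 5, 6, 7, 8, 9, 10]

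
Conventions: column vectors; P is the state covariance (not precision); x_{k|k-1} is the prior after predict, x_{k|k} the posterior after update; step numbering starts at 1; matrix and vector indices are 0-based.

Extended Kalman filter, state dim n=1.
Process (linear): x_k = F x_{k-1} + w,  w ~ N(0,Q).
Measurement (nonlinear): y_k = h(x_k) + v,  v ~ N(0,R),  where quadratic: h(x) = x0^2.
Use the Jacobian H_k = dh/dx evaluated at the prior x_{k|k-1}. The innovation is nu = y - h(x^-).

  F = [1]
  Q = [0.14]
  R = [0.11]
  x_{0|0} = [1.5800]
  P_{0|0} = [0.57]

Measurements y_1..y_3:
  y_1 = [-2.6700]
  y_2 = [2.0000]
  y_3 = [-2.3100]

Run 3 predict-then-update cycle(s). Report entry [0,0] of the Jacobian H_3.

step 1: x^-=[1.5800]  P^-=[0.7100]  H_jac=[3.1600]  S=[7.1998]  K=[0.3116]  nu=[-5.1664]  x^+=[-0.0300]  P^+=[0.0108]
step 2: x^-=[-0.0300]  P^-=[0.1508]  H_jac=[-0.0599]  S=[0.1105]  K=[-0.0818]  nu=[1.9991]  x^+=[-0.1934]  P^+=[0.1501]
step 3: x^-=[-0.1934]  P^-=[0.2901]  H_jac=[-0.3868]  S=[0.1534]  K=[-0.7315]  nu=[-2.3474]  x^+=[1.5237]  P^+=[0.2080]

H_jac[0,0] = -0.3868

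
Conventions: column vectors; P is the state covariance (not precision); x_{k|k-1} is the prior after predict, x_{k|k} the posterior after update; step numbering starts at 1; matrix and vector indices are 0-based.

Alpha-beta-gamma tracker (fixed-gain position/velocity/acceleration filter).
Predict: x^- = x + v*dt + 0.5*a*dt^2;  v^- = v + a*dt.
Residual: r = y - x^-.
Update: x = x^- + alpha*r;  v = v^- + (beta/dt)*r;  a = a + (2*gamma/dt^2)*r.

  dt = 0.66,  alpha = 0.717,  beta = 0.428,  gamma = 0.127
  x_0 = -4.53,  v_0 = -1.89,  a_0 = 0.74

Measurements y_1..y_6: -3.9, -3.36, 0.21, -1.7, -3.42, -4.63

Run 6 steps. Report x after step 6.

step 1: x_pred=-5.6162  r=1.7162  x^+=-4.3857  v^+=-0.2887  a^+=1.7407
step 2: x_pred=-4.1971  r=0.8371  x^+=-3.5969  v^+=1.4031  a^+=2.2288
step 3: x_pred=-2.1854  r=2.3954  x^+=-0.4679  v^+=4.4275  a^+=3.6256
step 4: x_pred=3.2439  r=-4.9439  x^+=-0.3009  v^+=3.6144  a^+=0.7428
step 5: x_pred=2.2464  r=-5.6664  x^+=-1.8164  v^+=0.4301  a^+=-2.5613
step 6: x_pred=-2.0904  r=-2.5396  x^+=-3.9113  v^+=-2.9073  a^+=-4.0421

x_post = -3.9113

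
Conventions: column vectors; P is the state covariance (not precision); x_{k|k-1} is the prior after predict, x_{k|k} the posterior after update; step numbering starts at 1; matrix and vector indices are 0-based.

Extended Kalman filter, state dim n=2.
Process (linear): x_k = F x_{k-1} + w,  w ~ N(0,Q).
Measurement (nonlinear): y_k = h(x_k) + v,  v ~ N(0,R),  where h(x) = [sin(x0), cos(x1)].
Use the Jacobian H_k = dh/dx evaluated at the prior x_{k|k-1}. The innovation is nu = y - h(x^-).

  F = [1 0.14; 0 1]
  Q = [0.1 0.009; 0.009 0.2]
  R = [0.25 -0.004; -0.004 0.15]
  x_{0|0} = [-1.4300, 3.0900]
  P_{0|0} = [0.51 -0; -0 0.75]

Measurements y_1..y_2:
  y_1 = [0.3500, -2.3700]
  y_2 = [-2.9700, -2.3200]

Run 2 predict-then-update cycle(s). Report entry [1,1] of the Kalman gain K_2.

step 1: x^-=[-0.9974, 3.0900]  P^-=[0.6247 0.1140; 0.1140 0.9500]  H_jac=[0.5425 0.0000; 0.0000 -0.0516]  S=[0.4338 -0.0072; -0.0072 0.1525]  K=[0.7811 -0.0017; 0.1373 -0.3147]  nu=[1.1901, -1.3713]  x^+=[-0.0655, 3.6850]  P^+=[0.3600 0.0656; 0.0656 0.9261]
step 2: x^-=[0.4504, 3.6850]  P^-=[0.4965 0.2043; 0.2043 1.1261]  H_jac=[0.9003 0.0000; 0.0000 0.5171]  S=[0.6524 0.0911; 0.0911 0.4511]  K=[0.6714 0.0986; 0.1046 1.2697]  nu=[-3.4054, -1.4641]  x^+=[-1.9801, 1.4699]  P^+=[0.1860 0.0234; 0.0234 0.3675]

K[1,1] = 1.2697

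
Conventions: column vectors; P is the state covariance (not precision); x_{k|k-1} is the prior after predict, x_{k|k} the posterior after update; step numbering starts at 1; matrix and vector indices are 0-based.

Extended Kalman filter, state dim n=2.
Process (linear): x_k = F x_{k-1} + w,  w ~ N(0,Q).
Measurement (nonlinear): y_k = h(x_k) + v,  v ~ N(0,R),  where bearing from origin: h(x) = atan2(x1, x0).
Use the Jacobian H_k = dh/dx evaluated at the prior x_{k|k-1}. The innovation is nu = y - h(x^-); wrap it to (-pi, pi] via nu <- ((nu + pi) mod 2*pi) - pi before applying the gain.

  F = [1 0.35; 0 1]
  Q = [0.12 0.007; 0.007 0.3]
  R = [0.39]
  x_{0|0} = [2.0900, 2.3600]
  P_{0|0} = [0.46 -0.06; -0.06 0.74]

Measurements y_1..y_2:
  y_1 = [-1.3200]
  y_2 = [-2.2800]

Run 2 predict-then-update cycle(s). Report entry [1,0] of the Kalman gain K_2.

K[1,0] = 0.5346

step 1: x^-=[2.9160, 2.3600]  P^-=[0.6286 0.2060; 0.2060 1.0400]  H_jac=[-0.1677 0.2072]  S=[0.4380]  K=[-0.1432; 0.4131]  nu=[-2.0004]  x^+=[3.2025, 1.5336]  P^+=[0.6197 0.2319; 0.2319 0.9652]
step 2: x^-=[3.7393, 1.5336]  P^-=[1.0202 0.5768; 0.5768 1.2652]  H_jac=[-0.0939 0.2289]  S=[0.4405]  K=[0.0823; 0.5346]  nu=[-2.6692]  x^+=[3.5197, 0.1066]  P^+=[1.0173 0.5574; 0.5574 1.1394]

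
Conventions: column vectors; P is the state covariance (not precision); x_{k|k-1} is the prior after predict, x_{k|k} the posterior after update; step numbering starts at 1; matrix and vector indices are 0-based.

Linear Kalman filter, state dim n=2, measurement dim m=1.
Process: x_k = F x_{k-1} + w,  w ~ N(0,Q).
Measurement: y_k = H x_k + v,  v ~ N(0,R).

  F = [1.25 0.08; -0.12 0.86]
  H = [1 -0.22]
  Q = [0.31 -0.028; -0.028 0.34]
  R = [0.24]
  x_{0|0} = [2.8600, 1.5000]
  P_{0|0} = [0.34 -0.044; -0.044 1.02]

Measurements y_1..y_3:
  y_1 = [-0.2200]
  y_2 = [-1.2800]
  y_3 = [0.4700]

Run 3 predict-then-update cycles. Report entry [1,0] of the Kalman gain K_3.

K[1,0] = 0.0105

step 1: x^-=[3.6950, 0.9468]  P^-=[0.8390 -0.0557; -0.0557 1.1084]  S=[1.1571]  K=[0.7356; -0.2589]  nu=[-3.7067]  x^+=[0.9682, 1.9063]  P^+=[0.2128 0.1647; 0.1647 1.0308]
step 2: x^-=[1.3628, 1.5233]  P^-=[0.6820 0.1864; 0.1864 1.0715]  S=[0.8918]  K=[0.7187; -0.0553]  nu=[-2.3076]  x^+=[-0.2958, 1.6508]  P^+=[0.2213 0.2219; 0.2219 1.0688]
step 3: x^-=[-0.2377, 1.4552]  P^-=[0.7070 0.2487; 0.2487 1.0878]  S=[0.8902]  K=[0.7327; 0.0105]  nu=[1.0278]  x^+=[0.5154, 1.4660]  P^+=[0.2291 0.2418; 0.2418 1.0877]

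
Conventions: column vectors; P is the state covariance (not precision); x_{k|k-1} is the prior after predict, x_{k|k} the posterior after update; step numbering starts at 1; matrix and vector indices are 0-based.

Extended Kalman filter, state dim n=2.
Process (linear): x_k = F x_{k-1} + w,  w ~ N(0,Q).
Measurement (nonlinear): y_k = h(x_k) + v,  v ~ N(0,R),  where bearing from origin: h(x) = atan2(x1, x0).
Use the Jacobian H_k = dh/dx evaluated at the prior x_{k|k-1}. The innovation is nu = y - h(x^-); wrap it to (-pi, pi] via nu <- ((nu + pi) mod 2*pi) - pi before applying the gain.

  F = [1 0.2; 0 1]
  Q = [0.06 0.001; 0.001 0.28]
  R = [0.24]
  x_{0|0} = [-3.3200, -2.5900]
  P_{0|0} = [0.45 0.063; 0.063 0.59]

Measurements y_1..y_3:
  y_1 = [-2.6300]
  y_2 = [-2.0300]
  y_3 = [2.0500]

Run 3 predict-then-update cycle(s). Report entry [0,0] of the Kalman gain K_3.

step 1: x^-=[-3.8380, -2.5900]  P^-=[0.5588 0.1820; 0.1820 0.8700]  H_jac=[0.1208 -0.1790]  S=[0.2682]  K=[0.1302; -0.4988]  nu=[-0.0820]  x^+=[-3.8487, -2.5491]  P^+=[0.5543 0.1994; 0.1994 0.8033]
step 2: x^-=[-4.3585, -2.5491]  P^-=[0.7262 0.3611; 0.3611 1.0833]  H_jac=[0.1000 -0.1710]  S=[0.2666]  K=[0.0408; -0.5593]  nu=[0.5824]  x^+=[-4.3347, -2.8748]  P^+=[0.7257 0.3672; 0.3672 0.9999]
step 3: x^-=[-4.9097, -2.8748]  P^-=[0.9726 0.5681; 0.5681 1.2799]  H_jac=[0.0888 -0.1517]  S=[0.2618]  K=[0.0008; -0.5488]  nu=[-1.6213]  x^+=[-4.9110, -1.9851]  P^+=[0.9726 0.5682; 0.5682 1.2010]

K[0,0] = 0.0008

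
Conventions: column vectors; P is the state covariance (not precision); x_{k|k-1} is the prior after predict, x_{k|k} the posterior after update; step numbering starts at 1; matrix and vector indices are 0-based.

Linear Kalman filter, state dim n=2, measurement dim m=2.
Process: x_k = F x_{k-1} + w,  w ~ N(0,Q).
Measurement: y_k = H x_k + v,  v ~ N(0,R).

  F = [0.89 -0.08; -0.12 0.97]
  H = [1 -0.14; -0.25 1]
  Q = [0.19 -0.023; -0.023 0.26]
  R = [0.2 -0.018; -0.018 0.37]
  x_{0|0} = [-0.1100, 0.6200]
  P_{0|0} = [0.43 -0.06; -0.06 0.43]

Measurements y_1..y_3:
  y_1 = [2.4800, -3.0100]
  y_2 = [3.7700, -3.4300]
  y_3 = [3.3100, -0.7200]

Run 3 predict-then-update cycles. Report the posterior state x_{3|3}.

x_post = [2.8277, -1.2718]

step 1: x^-=[-0.1475, 0.6146]  P^-=[0.5419 -0.1547; -0.1547 0.6847]  S=[0.7986 -0.4094; -0.4094 1.1659]  K=[0.7050 -0.0013; 0.0053 0.6223]  nu=[2.7135, -3.6615]  x^+=[1.7702, -1.6495]  P^+=[0.1442 0.0229; 0.0229 0.2359]
step 2: x^-=[1.7075, -1.8125]  P^-=[0.3025 -0.0367; -0.0367 0.4787]  S=[0.5222 -0.1987; -0.1987 0.8860]  K=[0.5914 0.0058; 0.0118 0.5533]  nu=[1.8088, -1.1906]  x^+=[2.7702, -2.4499]  P^+=[0.1212 0.0218; 0.0218 0.2100]
step 3: x^-=[2.6615, -2.7088]  P^-=[0.2843 -0.0332; -0.0332 0.4542]  S=[0.5025 -0.1870; -0.1870 0.8586]  K=[0.5765 0.0041; 0.0086 0.5406]  nu=[0.2693, 2.6542]  x^+=[2.8277, -1.2718]  P^+=[0.1181 0.0207; 0.0207 0.2050]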